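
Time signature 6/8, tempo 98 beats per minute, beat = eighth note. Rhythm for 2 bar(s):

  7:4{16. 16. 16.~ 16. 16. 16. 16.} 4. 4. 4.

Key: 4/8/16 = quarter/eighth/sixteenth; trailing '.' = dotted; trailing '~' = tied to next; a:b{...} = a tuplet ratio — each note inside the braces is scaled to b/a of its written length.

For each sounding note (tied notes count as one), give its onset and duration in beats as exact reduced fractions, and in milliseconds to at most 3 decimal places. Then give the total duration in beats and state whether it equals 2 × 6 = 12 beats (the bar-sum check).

1) 0.0ms=0b +262.391ms=3/7b
2) 262.391ms=3/7b +262.391ms=3/7b
3) 524.781ms=6/7b +524.781ms=6/7b
4) 1049.563ms=12/7b +262.391ms=3/7b
5) 1311.953ms=15/7b +262.391ms=3/7b
6) 1574.344ms=18/7b +262.391ms=3/7b
7) 1836.735ms=3b +1836.735ms=3b
8) 3673.469ms=6b +1836.735ms=3b
9) 5510.204ms=9b +1836.735ms=3b
Σ=12b of 12 (98bpm 6/8) — PASS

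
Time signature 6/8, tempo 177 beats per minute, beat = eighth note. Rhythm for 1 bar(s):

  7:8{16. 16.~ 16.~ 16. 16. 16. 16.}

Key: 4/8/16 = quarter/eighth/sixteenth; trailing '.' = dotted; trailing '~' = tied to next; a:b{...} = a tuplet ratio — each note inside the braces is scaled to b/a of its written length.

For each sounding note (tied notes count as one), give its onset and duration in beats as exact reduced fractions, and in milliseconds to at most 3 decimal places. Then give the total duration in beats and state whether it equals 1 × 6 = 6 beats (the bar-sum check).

1) 0.0ms=0b +290.557ms=6/7b
2) 290.557ms=6/7b +871.671ms=18/7b
3) 1162.228ms=24/7b +290.557ms=6/7b
4) 1452.785ms=30/7b +290.557ms=6/7b
5) 1743.341ms=36/7b +290.557ms=6/7b
Σ=6b of 6 (177bpm 6/8) — PASS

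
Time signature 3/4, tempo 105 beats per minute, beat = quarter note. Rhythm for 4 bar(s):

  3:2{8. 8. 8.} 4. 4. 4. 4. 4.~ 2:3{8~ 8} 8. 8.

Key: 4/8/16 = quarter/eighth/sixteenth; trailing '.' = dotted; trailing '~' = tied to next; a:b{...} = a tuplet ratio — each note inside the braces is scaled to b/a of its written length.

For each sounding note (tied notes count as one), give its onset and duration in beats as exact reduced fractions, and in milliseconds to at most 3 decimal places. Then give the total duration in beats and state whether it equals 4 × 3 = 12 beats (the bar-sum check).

1) 0.0ms=0b +285.714ms=1/2b
2) 285.714ms=1/2b +285.714ms=1/2b
3) 571.429ms=1b +285.714ms=1/2b
4) 857.143ms=3/2b +857.143ms=3/2b
5) 1714.286ms=3b +857.143ms=3/2b
6) 2571.429ms=9/2b +857.143ms=3/2b
7) 3428.571ms=6b +857.143ms=3/2b
8) 4285.714ms=15/2b +1714.286ms=3b
9) 6000.0ms=21/2b +428.571ms=3/4b
10) 6428.571ms=45/4b +428.571ms=3/4b
Σ=12b of 12 (105bpm 3/4) — PASS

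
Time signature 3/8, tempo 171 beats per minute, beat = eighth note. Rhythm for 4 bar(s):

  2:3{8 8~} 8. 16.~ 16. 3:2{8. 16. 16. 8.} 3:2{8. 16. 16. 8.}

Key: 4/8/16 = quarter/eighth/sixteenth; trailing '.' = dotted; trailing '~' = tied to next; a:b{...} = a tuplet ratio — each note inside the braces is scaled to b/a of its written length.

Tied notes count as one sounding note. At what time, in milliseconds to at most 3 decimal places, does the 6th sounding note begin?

note 6 onset = 15/2b = 2631.579ms

1. 0.0ms @ 0 + 526.316ms (3/2)
2. 526.316ms @ 3/2 + 1052.632ms (3)
3. 1578.947ms @ 9/2 + 526.316ms (3/2)
4. 2105.263ms @ 6 + 350.877ms (1)
5. 2456.14ms @ 7 + 175.439ms (1/2)
6. 2631.579ms @ 15/2 + 175.439ms (1/2)
7. 2807.018ms @ 8 + 350.877ms (1)
8. 3157.895ms @ 9 + 350.877ms (1)
9. 3508.772ms @ 10 + 175.439ms (1/2)
10. 3684.211ms @ 21/2 + 175.439ms (1/2)
11. 3859.649ms @ 11 + 350.877ms (1)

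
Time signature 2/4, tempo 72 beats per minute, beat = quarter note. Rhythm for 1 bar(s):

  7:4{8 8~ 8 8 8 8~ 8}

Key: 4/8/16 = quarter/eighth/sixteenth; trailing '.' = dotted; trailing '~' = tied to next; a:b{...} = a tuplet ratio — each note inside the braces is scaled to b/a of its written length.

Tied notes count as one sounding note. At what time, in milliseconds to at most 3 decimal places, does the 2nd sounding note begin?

1. 0.0ms @ 0 + 238.095ms (2/7)
2. 238.095ms @ 2/7 + 476.19ms (4/7)
3. 714.286ms @ 6/7 + 238.095ms (2/7)
4. 952.381ms @ 8/7 + 238.095ms (2/7)
5. 1190.476ms @ 10/7 + 476.19ms (4/7)

note 2 onset = 2/7b = 238.095ms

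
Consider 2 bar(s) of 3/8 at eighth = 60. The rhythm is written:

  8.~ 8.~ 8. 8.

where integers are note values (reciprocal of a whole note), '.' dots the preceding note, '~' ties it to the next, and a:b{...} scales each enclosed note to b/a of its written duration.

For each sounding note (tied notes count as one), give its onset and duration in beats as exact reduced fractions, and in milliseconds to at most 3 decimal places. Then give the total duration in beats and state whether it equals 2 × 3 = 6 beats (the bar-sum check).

1) 0.0ms=0b +4500.0ms=9/2b
2) 4500.0ms=9/2b +1500.0ms=3/2b
Σ=6b of 6 (60bpm 3/8) — PASS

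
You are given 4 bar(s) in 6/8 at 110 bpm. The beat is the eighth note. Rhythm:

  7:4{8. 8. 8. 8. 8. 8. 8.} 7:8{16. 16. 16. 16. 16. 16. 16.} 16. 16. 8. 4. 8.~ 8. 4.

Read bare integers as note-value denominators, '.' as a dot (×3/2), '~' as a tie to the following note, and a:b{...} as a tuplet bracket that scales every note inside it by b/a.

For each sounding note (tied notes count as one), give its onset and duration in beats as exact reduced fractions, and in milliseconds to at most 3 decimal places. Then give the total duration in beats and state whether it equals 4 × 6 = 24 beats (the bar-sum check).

1) 0.0ms=0b +467.532ms=6/7b
2) 467.532ms=6/7b +467.532ms=6/7b
3) 935.065ms=12/7b +467.532ms=6/7b
4) 1402.597ms=18/7b +467.532ms=6/7b
5) 1870.13ms=24/7b +467.532ms=6/7b
6) 2337.662ms=30/7b +467.532ms=6/7b
7) 2805.195ms=36/7b +467.532ms=6/7b
8) 3272.727ms=6b +467.532ms=6/7b
9) 3740.26ms=48/7b +467.532ms=6/7b
10) 4207.792ms=54/7b +467.532ms=6/7b
11) 4675.325ms=60/7b +467.532ms=6/7b
12) 5142.857ms=66/7b +467.532ms=6/7b
13) 5610.39ms=72/7b +467.532ms=6/7b
14) 6077.922ms=78/7b +467.532ms=6/7b
15) 6545.455ms=12b +409.091ms=3/4b
16) 6954.545ms=51/4b +409.091ms=3/4b
17) 7363.636ms=27/2b +818.182ms=3/2b
18) 8181.818ms=15b +1636.364ms=3b
19) 9818.182ms=18b +1636.364ms=3b
20) 11454.545ms=21b +1636.364ms=3b
Σ=24b of 24 (110bpm 6/8) — PASS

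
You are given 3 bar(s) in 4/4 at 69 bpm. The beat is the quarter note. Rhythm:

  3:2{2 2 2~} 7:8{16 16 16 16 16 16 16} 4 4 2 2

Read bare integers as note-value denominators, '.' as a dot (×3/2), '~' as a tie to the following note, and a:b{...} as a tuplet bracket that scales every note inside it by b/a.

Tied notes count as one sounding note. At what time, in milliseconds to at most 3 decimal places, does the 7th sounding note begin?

1. 0.0ms @ 0 + 1159.42ms (4/3)
2. 1159.42ms @ 4/3 + 1159.42ms (4/3)
3. 2318.841ms @ 8/3 + 1407.867ms (34/21)
4. 3726.708ms @ 30/7 + 248.447ms (2/7)
5. 3975.155ms @ 32/7 + 248.447ms (2/7)
6. 4223.602ms @ 34/7 + 248.447ms (2/7)
7. 4472.05ms @ 36/7 + 248.447ms (2/7)
8. 4720.497ms @ 38/7 + 248.447ms (2/7)
9. 4968.944ms @ 40/7 + 248.447ms (2/7)
10. 5217.391ms @ 6 + 869.565ms (1)
11. 6086.957ms @ 7 + 869.565ms (1)
12. 6956.522ms @ 8 + 1739.13ms (2)
13. 8695.652ms @ 10 + 1739.13ms (2)

note 7 onset = 36/7b = 4472.05ms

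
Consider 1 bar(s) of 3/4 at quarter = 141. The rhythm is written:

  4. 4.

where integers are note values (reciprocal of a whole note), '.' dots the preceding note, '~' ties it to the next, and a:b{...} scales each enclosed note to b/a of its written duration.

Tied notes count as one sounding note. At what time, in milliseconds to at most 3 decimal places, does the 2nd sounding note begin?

note 2 onset = 3/2b = 638.298ms

1. 0.0ms @ 0 + 638.298ms (3/2)
2. 638.298ms @ 3/2 + 638.298ms (3/2)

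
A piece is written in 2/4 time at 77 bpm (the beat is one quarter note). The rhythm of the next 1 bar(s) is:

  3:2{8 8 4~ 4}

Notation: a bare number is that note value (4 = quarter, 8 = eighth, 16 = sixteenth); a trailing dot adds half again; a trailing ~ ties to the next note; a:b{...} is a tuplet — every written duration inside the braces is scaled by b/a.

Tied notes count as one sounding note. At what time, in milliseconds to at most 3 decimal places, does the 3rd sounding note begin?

note 3 onset = 2/3b = 519.481ms

1. 0.0ms @ 0 + 259.74ms (1/3)
2. 259.74ms @ 1/3 + 259.74ms (1/3)
3. 519.481ms @ 2/3 + 1038.961ms (4/3)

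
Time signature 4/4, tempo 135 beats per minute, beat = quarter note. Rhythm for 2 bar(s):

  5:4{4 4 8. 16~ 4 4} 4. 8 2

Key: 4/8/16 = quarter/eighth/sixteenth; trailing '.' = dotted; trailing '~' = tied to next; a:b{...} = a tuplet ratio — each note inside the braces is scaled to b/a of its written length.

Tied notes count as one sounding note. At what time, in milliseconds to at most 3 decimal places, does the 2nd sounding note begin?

1. 0.0ms @ 0 + 355.556ms (4/5)
2. 355.556ms @ 4/5 + 355.556ms (4/5)
3. 711.111ms @ 8/5 + 266.667ms (3/5)
4. 977.778ms @ 11/5 + 444.444ms (1)
5. 1422.222ms @ 16/5 + 355.556ms (4/5)
6. 1777.778ms @ 4 + 666.667ms (3/2)
7. 2444.444ms @ 11/2 + 222.222ms (1/2)
8. 2666.667ms @ 6 + 888.889ms (2)

note 2 onset = 4/5b = 355.556ms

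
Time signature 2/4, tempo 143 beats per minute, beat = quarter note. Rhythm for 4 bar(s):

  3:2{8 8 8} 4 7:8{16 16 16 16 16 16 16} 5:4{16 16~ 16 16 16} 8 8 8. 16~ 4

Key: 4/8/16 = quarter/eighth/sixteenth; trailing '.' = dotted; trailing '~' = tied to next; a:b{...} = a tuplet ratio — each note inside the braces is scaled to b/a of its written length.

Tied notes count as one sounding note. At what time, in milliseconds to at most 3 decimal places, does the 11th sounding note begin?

1. 0.0ms @ 0 + 139.86ms (1/3)
2. 139.86ms @ 1/3 + 139.86ms (1/3)
3. 279.72ms @ 2/3 + 139.86ms (1/3)
4. 419.58ms @ 1 + 419.58ms (1)
5. 839.161ms @ 2 + 119.88ms (2/7)
6. 959.041ms @ 16/7 + 119.88ms (2/7)
7. 1078.921ms @ 18/7 + 119.88ms (2/7)
8. 1198.801ms @ 20/7 + 119.88ms (2/7)
9. 1318.681ms @ 22/7 + 119.88ms (2/7)
10. 1438.561ms @ 24/7 + 119.88ms (2/7)
11. 1558.442ms @ 26/7 + 119.88ms (2/7)
12. 1678.322ms @ 4 + 83.916ms (1/5)
13. 1762.238ms @ 21/5 + 167.832ms (2/5)
14. 1930.07ms @ 23/5 + 83.916ms (1/5)
15. 2013.986ms @ 24/5 + 83.916ms (1/5)
16. 2097.902ms @ 5 + 209.79ms (1/2)
17. 2307.692ms @ 11/2 + 209.79ms (1/2)
18. 2517.483ms @ 6 + 314.685ms (3/4)
19. 2832.168ms @ 27/4 + 524.476ms (5/4)

note 11 onset = 26/7b = 1558.442ms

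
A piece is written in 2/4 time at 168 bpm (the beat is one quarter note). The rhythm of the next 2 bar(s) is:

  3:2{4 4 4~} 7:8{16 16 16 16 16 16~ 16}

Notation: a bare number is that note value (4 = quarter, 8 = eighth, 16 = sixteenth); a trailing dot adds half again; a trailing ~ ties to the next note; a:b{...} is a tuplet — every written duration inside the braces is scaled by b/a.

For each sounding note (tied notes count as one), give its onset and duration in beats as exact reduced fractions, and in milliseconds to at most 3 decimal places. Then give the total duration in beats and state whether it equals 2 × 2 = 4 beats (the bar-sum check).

1) 0.0ms=0b +238.095ms=2/3b
2) 238.095ms=2/3b +238.095ms=2/3b
3) 476.19ms=4/3b +340.136ms=20/21b
4) 816.327ms=16/7b +102.041ms=2/7b
5) 918.367ms=18/7b +102.041ms=2/7b
6) 1020.408ms=20/7b +102.041ms=2/7b
7) 1122.449ms=22/7b +102.041ms=2/7b
8) 1224.49ms=24/7b +204.082ms=4/7b
Σ=4b of 4 (168bpm 2/4) — PASS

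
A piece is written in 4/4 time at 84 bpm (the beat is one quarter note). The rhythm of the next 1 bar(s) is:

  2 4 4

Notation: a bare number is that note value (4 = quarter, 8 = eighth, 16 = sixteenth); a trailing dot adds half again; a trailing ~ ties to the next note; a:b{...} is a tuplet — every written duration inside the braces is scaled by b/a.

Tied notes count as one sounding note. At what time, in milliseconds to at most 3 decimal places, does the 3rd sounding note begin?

note 3 onset = 3b = 2142.857ms

1. 0.0ms @ 0 + 1428.571ms (2)
2. 1428.571ms @ 2 + 714.286ms (1)
3. 2142.857ms @ 3 + 714.286ms (1)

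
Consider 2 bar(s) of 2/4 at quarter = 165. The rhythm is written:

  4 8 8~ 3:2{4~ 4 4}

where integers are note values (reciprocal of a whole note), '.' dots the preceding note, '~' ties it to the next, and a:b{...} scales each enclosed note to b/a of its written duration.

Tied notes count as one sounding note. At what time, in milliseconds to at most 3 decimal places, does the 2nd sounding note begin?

1. 0.0ms @ 0 + 363.636ms (1)
2. 363.636ms @ 1 + 181.818ms (1/2)
3. 545.455ms @ 3/2 + 666.667ms (11/6)
4. 1212.121ms @ 10/3 + 242.424ms (2/3)

note 2 onset = 1b = 363.636ms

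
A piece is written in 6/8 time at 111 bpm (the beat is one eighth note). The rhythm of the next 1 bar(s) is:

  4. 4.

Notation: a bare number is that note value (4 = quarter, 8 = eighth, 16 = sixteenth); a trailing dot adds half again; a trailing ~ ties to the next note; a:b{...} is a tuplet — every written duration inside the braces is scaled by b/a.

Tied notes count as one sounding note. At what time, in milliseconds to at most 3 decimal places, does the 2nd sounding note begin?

note 2 onset = 3b = 1621.622ms

1. 0.0ms @ 0 + 1621.622ms (3)
2. 1621.622ms @ 3 + 1621.622ms (3)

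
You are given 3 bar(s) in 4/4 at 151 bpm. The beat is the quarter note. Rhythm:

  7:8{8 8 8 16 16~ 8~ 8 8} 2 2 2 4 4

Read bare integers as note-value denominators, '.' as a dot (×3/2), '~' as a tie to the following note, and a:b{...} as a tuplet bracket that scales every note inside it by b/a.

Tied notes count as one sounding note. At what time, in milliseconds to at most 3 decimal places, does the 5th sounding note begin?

note 5 onset = 2b = 794.702ms

1. 0.0ms @ 0 + 227.058ms (4/7)
2. 227.058ms @ 4/7 + 227.058ms (4/7)
3. 454.115ms @ 8/7 + 227.058ms (4/7)
4. 681.173ms @ 12/7 + 113.529ms (2/7)
5. 794.702ms @ 2 + 567.644ms (10/7)
6. 1362.346ms @ 24/7 + 227.058ms (4/7)
7. 1589.404ms @ 4 + 794.702ms (2)
8. 2384.106ms @ 6 + 794.702ms (2)
9. 3178.808ms @ 8 + 794.702ms (2)
10. 3973.51ms @ 10 + 397.351ms (1)
11. 4370.861ms @ 11 + 397.351ms (1)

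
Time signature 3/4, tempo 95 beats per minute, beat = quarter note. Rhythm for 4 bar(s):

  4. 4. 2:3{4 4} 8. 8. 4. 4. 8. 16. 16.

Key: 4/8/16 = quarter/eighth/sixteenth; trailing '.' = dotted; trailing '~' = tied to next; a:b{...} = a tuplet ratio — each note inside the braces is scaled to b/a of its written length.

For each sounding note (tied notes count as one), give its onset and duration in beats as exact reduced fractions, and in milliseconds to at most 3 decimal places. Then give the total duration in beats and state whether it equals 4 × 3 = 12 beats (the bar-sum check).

1) 0.0ms=0b +947.368ms=3/2b
2) 947.368ms=3/2b +947.368ms=3/2b
3) 1894.737ms=3b +947.368ms=3/2b
4) 2842.105ms=9/2b +947.368ms=3/2b
5) 3789.474ms=6b +473.684ms=3/4b
6) 4263.158ms=27/4b +473.684ms=3/4b
7) 4736.842ms=15/2b +947.368ms=3/2b
8) 5684.211ms=9b +947.368ms=3/2b
9) 6631.579ms=21/2b +473.684ms=3/4b
10) 7105.263ms=45/4b +236.842ms=3/8b
11) 7342.105ms=93/8b +236.842ms=3/8b
Σ=12b of 12 (95bpm 3/4) — PASS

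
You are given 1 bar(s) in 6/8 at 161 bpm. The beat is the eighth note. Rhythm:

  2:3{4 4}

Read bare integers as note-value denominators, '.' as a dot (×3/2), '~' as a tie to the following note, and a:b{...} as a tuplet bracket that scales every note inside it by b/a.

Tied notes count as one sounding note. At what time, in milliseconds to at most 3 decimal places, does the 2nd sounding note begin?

1. 0.0ms @ 0 + 1118.012ms (3)
2. 1118.012ms @ 3 + 1118.012ms (3)

note 2 onset = 3b = 1118.012ms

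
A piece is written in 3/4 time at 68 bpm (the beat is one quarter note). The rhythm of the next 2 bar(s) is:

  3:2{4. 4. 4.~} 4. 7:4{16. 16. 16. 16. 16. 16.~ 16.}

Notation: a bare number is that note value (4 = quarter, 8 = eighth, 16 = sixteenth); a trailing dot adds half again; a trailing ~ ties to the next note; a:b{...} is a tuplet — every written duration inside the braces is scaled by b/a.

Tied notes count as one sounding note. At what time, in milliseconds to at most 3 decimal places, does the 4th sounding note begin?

1. 0.0ms @ 0 + 882.353ms (1)
2. 882.353ms @ 1 + 882.353ms (1)
3. 1764.706ms @ 2 + 2205.882ms (5/2)
4. 3970.588ms @ 9/2 + 189.076ms (3/14)
5. 4159.664ms @ 33/7 + 189.076ms (3/14)
6. 4348.739ms @ 69/14 + 189.076ms (3/14)
7. 4537.815ms @ 36/7 + 189.076ms (3/14)
8. 4726.891ms @ 75/14 + 189.076ms (3/14)
9. 4915.966ms @ 39/7 + 378.151ms (3/7)

note 4 onset = 9/2b = 3970.588ms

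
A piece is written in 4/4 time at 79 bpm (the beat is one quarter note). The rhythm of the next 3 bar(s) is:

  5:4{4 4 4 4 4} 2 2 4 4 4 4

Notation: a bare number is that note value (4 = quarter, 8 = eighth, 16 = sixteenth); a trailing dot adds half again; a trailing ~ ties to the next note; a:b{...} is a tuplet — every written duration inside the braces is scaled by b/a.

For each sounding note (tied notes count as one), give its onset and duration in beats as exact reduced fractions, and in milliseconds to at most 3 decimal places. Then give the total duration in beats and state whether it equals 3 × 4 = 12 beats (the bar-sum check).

1) 0.0ms=0b +607.595ms=4/5b
2) 607.595ms=4/5b +607.595ms=4/5b
3) 1215.19ms=8/5b +607.595ms=4/5b
4) 1822.785ms=12/5b +607.595ms=4/5b
5) 2430.38ms=16/5b +607.595ms=4/5b
6) 3037.975ms=4b +1518.987ms=2b
7) 4556.962ms=6b +1518.987ms=2b
8) 6075.949ms=8b +759.494ms=1b
9) 6835.443ms=9b +759.494ms=1b
10) 7594.937ms=10b +759.494ms=1b
11) 8354.43ms=11b +759.494ms=1b
Σ=12b of 12 (79bpm 4/4) — PASS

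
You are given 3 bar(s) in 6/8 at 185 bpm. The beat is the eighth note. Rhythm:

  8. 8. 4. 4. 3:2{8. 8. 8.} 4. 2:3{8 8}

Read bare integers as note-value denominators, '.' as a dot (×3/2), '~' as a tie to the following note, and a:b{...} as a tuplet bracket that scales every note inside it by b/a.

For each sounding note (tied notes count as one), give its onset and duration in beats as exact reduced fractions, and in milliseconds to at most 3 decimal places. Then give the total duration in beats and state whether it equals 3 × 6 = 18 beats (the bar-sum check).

1) 0.0ms=0b +486.486ms=3/2b
2) 486.486ms=3/2b +486.486ms=3/2b
3) 972.973ms=3b +972.973ms=3b
4) 1945.946ms=6b +972.973ms=3b
5) 2918.919ms=9b +324.324ms=1b
6) 3243.243ms=10b +324.324ms=1b
7) 3567.568ms=11b +324.324ms=1b
8) 3891.892ms=12b +972.973ms=3b
9) 4864.865ms=15b +486.486ms=3/2b
10) 5351.351ms=33/2b +486.486ms=3/2b
Σ=18b of 18 (185bpm 6/8) — PASS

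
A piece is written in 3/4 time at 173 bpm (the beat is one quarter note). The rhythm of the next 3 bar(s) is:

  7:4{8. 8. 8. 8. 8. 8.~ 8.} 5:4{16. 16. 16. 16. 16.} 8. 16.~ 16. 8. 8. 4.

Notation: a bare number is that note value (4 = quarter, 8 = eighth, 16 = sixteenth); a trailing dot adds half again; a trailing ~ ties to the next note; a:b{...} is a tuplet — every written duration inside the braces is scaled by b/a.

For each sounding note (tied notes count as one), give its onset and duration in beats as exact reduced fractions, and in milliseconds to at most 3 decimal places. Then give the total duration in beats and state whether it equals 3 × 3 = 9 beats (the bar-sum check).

1) 0.0ms=0b +148.637ms=3/7b
2) 148.637ms=3/7b +148.637ms=3/7b
3) 297.275ms=6/7b +148.637ms=3/7b
4) 445.912ms=9/7b +148.637ms=3/7b
5) 594.55ms=12/7b +148.637ms=3/7b
6) 743.187ms=15/7b +297.275ms=6/7b
7) 1040.462ms=3b +104.046ms=3/10b
8) 1144.509ms=33/10b +104.046ms=3/10b
9) 1248.555ms=18/5b +104.046ms=3/10b
10) 1352.601ms=39/10b +104.046ms=3/10b
11) 1456.647ms=21/5b +104.046ms=3/10b
12) 1560.694ms=9/2b +260.116ms=3/4b
13) 1820.809ms=21/4b +260.116ms=3/4b
14) 2080.925ms=6b +260.116ms=3/4b
15) 2341.04ms=27/4b +260.116ms=3/4b
16) 2601.156ms=15/2b +520.231ms=3/2b
Σ=9b of 9 (173bpm 3/4) — PASS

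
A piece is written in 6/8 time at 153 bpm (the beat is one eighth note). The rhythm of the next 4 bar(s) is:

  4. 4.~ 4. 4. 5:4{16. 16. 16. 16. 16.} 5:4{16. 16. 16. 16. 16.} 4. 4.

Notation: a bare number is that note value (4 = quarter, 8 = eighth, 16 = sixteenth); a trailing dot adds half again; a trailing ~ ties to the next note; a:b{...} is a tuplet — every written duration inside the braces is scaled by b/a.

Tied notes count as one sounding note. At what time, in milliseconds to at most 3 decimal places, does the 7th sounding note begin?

1. 0.0ms @ 0 + 1176.471ms (3)
2. 1176.471ms @ 3 + 2352.941ms (6)
3. 3529.412ms @ 9 + 1176.471ms (3)
4. 4705.882ms @ 12 + 235.294ms (3/5)
5. 4941.176ms @ 63/5 + 235.294ms (3/5)
6. 5176.471ms @ 66/5 + 235.294ms (3/5)
7. 5411.765ms @ 69/5 + 235.294ms (3/5)
8. 5647.059ms @ 72/5 + 235.294ms (3/5)
9. 5882.353ms @ 15 + 235.294ms (3/5)
10. 6117.647ms @ 78/5 + 235.294ms (3/5)
11. 6352.941ms @ 81/5 + 235.294ms (3/5)
12. 6588.235ms @ 84/5 + 235.294ms (3/5)
13. 6823.529ms @ 87/5 + 235.294ms (3/5)
14. 7058.824ms @ 18 + 1176.471ms (3)
15. 8235.294ms @ 21 + 1176.471ms (3)

note 7 onset = 69/5b = 5411.765ms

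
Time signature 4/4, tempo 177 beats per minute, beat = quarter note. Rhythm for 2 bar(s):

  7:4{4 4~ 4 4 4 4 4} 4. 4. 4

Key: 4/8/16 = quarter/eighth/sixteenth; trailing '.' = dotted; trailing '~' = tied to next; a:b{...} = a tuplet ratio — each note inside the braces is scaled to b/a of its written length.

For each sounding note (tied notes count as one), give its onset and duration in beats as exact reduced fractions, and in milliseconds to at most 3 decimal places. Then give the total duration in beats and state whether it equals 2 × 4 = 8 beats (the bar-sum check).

1) 0.0ms=0b +193.705ms=4/7b
2) 193.705ms=4/7b +387.409ms=8/7b
3) 581.114ms=12/7b +193.705ms=4/7b
4) 774.818ms=16/7b +193.705ms=4/7b
5) 968.523ms=20/7b +193.705ms=4/7b
6) 1162.228ms=24/7b +193.705ms=4/7b
7) 1355.932ms=4b +508.475ms=3/2b
8) 1864.407ms=11/2b +508.475ms=3/2b
9) 2372.881ms=7b +338.983ms=1b
Σ=8b of 8 (177bpm 4/4) — PASS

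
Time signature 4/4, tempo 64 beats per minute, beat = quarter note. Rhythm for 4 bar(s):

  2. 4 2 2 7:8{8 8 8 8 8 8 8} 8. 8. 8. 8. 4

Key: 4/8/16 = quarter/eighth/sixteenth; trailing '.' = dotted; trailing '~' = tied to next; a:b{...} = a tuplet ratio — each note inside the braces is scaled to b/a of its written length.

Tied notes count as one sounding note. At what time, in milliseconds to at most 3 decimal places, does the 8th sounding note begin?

note 8 onset = 68/7b = 9107.143ms

1. 0.0ms @ 0 + 2812.5ms (3)
2. 2812.5ms @ 3 + 937.5ms (1)
3. 3750.0ms @ 4 + 1875.0ms (2)
4. 5625.0ms @ 6 + 1875.0ms (2)
5. 7500.0ms @ 8 + 535.714ms (4/7)
6. 8035.714ms @ 60/7 + 535.714ms (4/7)
7. 8571.429ms @ 64/7 + 535.714ms (4/7)
8. 9107.143ms @ 68/7 + 535.714ms (4/7)
9. 9642.857ms @ 72/7 + 535.714ms (4/7)
10. 10178.571ms @ 76/7 + 535.714ms (4/7)
11. 10714.286ms @ 80/7 + 535.714ms (4/7)
12. 11250.0ms @ 12 + 703.125ms (3/4)
13. 11953.125ms @ 51/4 + 703.125ms (3/4)
14. 12656.25ms @ 27/2 + 703.125ms (3/4)
15. 13359.375ms @ 57/4 + 703.125ms (3/4)
16. 14062.5ms @ 15 + 937.5ms (1)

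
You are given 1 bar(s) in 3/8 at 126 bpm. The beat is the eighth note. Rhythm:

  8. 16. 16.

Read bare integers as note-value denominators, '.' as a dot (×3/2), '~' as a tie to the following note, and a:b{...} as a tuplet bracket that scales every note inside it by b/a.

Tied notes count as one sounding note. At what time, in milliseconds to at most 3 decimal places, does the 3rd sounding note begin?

1. 0.0ms @ 0 + 714.286ms (3/2)
2. 714.286ms @ 3/2 + 357.143ms (3/4)
3. 1071.429ms @ 9/4 + 357.143ms (3/4)

note 3 onset = 9/4b = 1071.429ms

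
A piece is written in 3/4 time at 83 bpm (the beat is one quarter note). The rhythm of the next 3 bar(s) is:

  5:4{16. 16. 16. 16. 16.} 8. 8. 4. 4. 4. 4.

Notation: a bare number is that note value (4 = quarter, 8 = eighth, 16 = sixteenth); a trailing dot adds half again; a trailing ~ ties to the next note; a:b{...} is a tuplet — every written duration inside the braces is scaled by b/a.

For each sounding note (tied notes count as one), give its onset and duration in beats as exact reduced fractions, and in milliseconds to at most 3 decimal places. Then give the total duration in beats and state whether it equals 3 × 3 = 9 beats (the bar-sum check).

1) 0.0ms=0b +216.867ms=3/10b
2) 216.867ms=3/10b +216.867ms=3/10b
3) 433.735ms=3/5b +216.867ms=3/10b
4) 650.602ms=9/10b +216.867ms=3/10b
5) 867.47ms=6/5b +216.867ms=3/10b
6) 1084.337ms=3/2b +542.169ms=3/4b
7) 1626.506ms=9/4b +542.169ms=3/4b
8) 2168.675ms=3b +1084.337ms=3/2b
9) 3253.012ms=9/2b +1084.337ms=3/2b
10) 4337.349ms=6b +1084.337ms=3/2b
11) 5421.687ms=15/2b +1084.337ms=3/2b
Σ=9b of 9 (83bpm 3/4) — PASS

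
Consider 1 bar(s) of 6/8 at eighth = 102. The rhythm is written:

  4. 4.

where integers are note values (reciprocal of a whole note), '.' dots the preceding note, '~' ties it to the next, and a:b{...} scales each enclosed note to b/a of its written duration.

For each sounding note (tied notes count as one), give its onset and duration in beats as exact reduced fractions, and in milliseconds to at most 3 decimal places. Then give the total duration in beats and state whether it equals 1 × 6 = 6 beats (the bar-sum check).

1) 0.0ms=0b +1764.706ms=3b
2) 1764.706ms=3b +1764.706ms=3b
Σ=6b of 6 (102bpm 6/8) — PASS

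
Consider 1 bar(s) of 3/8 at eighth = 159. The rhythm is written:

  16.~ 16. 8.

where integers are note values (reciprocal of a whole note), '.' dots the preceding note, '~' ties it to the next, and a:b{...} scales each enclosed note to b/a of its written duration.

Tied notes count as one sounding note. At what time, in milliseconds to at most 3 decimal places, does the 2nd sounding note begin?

1. 0.0ms @ 0 + 566.038ms (3/2)
2. 566.038ms @ 3/2 + 566.038ms (3/2)

note 2 onset = 3/2b = 566.038ms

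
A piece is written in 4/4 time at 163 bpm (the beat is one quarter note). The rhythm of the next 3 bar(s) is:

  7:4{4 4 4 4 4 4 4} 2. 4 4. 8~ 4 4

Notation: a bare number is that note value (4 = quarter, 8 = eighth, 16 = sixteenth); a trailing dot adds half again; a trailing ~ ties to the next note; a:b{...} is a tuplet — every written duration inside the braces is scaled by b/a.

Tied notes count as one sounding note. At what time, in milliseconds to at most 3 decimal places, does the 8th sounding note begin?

1. 0.0ms @ 0 + 210.342ms (4/7)
2. 210.342ms @ 4/7 + 210.342ms (4/7)
3. 420.684ms @ 8/7 + 210.342ms (4/7)
4. 631.025ms @ 12/7 + 210.342ms (4/7)
5. 841.367ms @ 16/7 + 210.342ms (4/7)
6. 1051.709ms @ 20/7 + 210.342ms (4/7)
7. 1262.051ms @ 24/7 + 210.342ms (4/7)
8. 1472.393ms @ 4 + 1104.294ms (3)
9. 2576.687ms @ 7 + 368.098ms (1)
10. 2944.785ms @ 8 + 552.147ms (3/2)
11. 3496.933ms @ 19/2 + 552.147ms (3/2)
12. 4049.08ms @ 11 + 368.098ms (1)

note 8 onset = 4b = 1472.393ms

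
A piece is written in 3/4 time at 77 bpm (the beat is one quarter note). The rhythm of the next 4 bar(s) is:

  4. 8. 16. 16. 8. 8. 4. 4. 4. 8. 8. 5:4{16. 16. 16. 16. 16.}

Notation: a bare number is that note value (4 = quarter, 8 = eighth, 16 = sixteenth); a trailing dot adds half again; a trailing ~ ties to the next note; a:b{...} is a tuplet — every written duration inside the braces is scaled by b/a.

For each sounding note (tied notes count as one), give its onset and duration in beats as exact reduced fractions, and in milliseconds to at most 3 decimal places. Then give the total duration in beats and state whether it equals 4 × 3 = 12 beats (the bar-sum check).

1) 0.0ms=0b +1168.831ms=3/2b
2) 1168.831ms=3/2b +584.416ms=3/4b
3) 1753.247ms=9/4b +292.208ms=3/8b
4) 2045.455ms=21/8b +292.208ms=3/8b
5) 2337.662ms=3b +584.416ms=3/4b
6) 2922.078ms=15/4b +584.416ms=3/4b
7) 3506.494ms=9/2b +1168.831ms=3/2b
8) 4675.325ms=6b +1168.831ms=3/2b
9) 5844.156ms=15/2b +1168.831ms=3/2b
10) 7012.987ms=9b +584.416ms=3/4b
11) 7597.403ms=39/4b +584.416ms=3/4b
12) 8181.818ms=21/2b +233.766ms=3/10b
13) 8415.584ms=54/5b +233.766ms=3/10b
14) 8649.351ms=111/10b +233.766ms=3/10b
15) 8883.117ms=57/5b +233.766ms=3/10b
16) 9116.883ms=117/10b +233.766ms=3/10b
Σ=12b of 12 (77bpm 3/4) — PASS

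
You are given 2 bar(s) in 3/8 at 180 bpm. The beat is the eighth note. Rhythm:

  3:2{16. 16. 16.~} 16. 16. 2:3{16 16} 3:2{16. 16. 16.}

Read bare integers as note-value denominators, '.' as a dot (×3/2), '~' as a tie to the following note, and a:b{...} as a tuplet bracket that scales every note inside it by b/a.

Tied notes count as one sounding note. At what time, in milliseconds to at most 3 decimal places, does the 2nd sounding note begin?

note 2 onset = 1/2b = 166.667ms

1. 0.0ms @ 0 + 166.667ms (1/2)
2. 166.667ms @ 1/2 + 166.667ms (1/2)
3. 333.333ms @ 1 + 416.667ms (5/4)
4. 750.0ms @ 9/4 + 250.0ms (3/4)
5. 1000.0ms @ 3 + 250.0ms (3/4)
6. 1250.0ms @ 15/4 + 250.0ms (3/4)
7. 1500.0ms @ 9/2 + 166.667ms (1/2)
8. 1666.667ms @ 5 + 166.667ms (1/2)
9. 1833.333ms @ 11/2 + 166.667ms (1/2)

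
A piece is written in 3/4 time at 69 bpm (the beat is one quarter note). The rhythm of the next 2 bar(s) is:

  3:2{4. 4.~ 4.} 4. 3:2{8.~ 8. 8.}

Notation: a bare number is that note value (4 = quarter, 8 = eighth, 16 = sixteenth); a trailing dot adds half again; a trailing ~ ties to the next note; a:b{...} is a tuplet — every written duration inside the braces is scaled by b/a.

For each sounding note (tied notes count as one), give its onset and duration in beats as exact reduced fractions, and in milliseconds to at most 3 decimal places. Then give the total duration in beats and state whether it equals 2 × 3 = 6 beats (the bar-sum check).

1) 0.0ms=0b +869.565ms=1b
2) 869.565ms=1b +1739.13ms=2b
3) 2608.696ms=3b +1304.348ms=3/2b
4) 3913.043ms=9/2b +869.565ms=1b
5) 4782.609ms=11/2b +434.783ms=1/2b
Σ=6b of 6 (69bpm 3/4) — PASS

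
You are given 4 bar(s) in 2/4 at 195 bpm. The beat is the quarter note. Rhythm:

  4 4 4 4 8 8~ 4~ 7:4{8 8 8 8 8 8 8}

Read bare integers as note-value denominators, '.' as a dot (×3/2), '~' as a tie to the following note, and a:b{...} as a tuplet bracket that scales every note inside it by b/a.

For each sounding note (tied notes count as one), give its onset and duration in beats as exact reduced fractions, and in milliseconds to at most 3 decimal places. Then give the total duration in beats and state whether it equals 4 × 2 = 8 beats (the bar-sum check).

1) 0.0ms=0b +307.692ms=1b
2) 307.692ms=1b +307.692ms=1b
3) 615.385ms=2b +307.692ms=1b
4) 923.077ms=3b +307.692ms=1b
5) 1230.769ms=4b +153.846ms=1/2b
6) 1384.615ms=9/2b +549.451ms=25/14b
7) 1934.066ms=44/7b +87.912ms=2/7b
8) 2021.978ms=46/7b +87.912ms=2/7b
9) 2109.89ms=48/7b +87.912ms=2/7b
10) 2197.802ms=50/7b +87.912ms=2/7b
11) 2285.714ms=52/7b +87.912ms=2/7b
12) 2373.626ms=54/7b +87.912ms=2/7b
Σ=8b of 8 (195bpm 2/4) — PASS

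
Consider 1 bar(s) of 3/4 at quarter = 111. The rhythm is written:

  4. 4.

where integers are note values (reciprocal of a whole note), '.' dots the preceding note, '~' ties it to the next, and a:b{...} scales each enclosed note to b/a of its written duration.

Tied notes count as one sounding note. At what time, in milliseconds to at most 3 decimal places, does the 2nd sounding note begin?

note 2 onset = 3/2b = 810.811ms

1. 0.0ms @ 0 + 810.811ms (3/2)
2. 810.811ms @ 3/2 + 810.811ms (3/2)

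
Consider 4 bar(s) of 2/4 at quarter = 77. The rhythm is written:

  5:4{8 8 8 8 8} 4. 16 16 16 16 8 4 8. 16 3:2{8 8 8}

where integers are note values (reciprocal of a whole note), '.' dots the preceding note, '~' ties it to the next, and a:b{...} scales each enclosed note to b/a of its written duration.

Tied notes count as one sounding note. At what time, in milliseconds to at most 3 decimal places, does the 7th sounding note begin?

note 7 onset = 7/2b = 2727.273ms

1. 0.0ms @ 0 + 311.688ms (2/5)
2. 311.688ms @ 2/5 + 311.688ms (2/5)
3. 623.377ms @ 4/5 + 311.688ms (2/5)
4. 935.065ms @ 6/5 + 311.688ms (2/5)
5. 1246.753ms @ 8/5 + 311.688ms (2/5)
6. 1558.442ms @ 2 + 1168.831ms (3/2)
7. 2727.273ms @ 7/2 + 194.805ms (1/4)
8. 2922.078ms @ 15/4 + 194.805ms (1/4)
9. 3116.883ms @ 4 + 194.805ms (1/4)
10. 3311.688ms @ 17/4 + 194.805ms (1/4)
11. 3506.494ms @ 9/2 + 389.61ms (1/2)
12. 3896.104ms @ 5 + 779.221ms (1)
13. 4675.325ms @ 6 + 584.416ms (3/4)
14. 5259.74ms @ 27/4 + 194.805ms (1/4)
15. 5454.545ms @ 7 + 259.74ms (1/3)
16. 5714.286ms @ 22/3 + 259.74ms (1/3)
17. 5974.026ms @ 23/3 + 259.74ms (1/3)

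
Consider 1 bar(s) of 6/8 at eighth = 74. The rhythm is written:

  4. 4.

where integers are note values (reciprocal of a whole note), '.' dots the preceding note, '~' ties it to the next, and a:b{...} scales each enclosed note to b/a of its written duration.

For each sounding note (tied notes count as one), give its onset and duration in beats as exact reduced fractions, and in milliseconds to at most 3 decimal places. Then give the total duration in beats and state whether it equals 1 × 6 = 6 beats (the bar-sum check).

1) 0.0ms=0b +2432.432ms=3b
2) 2432.432ms=3b +2432.432ms=3b
Σ=6b of 6 (74bpm 6/8) — PASS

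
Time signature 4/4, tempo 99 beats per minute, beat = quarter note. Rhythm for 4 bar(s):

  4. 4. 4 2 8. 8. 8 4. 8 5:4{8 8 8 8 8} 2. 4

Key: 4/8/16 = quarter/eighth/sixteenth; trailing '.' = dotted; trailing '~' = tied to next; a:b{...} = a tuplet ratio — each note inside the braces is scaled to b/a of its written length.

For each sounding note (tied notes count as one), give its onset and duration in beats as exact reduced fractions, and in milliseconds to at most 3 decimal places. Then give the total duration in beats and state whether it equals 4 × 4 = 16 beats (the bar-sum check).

1) 0.0ms=0b +909.091ms=3/2b
2) 909.091ms=3/2b +909.091ms=3/2b
3) 1818.182ms=3b +606.061ms=1b
4) 2424.242ms=4b +1212.121ms=2b
5) 3636.364ms=6b +454.545ms=3/4b
6) 4090.909ms=27/4b +454.545ms=3/4b
7) 4545.455ms=15/2b +303.03ms=1/2b
8) 4848.485ms=8b +909.091ms=3/2b
9) 5757.576ms=19/2b +303.03ms=1/2b
10) 6060.606ms=10b +242.424ms=2/5b
11) 6303.03ms=52/5b +242.424ms=2/5b
12) 6545.455ms=54/5b +242.424ms=2/5b
13) 6787.879ms=56/5b +242.424ms=2/5b
14) 7030.303ms=58/5b +242.424ms=2/5b
15) 7272.727ms=12b +1818.182ms=3b
16) 9090.909ms=15b +606.061ms=1b
Σ=16b of 16 (99bpm 4/4) — PASS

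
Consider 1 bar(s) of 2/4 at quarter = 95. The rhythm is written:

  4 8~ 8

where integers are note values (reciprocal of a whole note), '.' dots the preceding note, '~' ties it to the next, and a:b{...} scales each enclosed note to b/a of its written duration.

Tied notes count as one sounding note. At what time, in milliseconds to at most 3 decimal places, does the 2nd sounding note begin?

1. 0.0ms @ 0 + 631.579ms (1)
2. 631.579ms @ 1 + 631.579ms (1)

note 2 onset = 1b = 631.579ms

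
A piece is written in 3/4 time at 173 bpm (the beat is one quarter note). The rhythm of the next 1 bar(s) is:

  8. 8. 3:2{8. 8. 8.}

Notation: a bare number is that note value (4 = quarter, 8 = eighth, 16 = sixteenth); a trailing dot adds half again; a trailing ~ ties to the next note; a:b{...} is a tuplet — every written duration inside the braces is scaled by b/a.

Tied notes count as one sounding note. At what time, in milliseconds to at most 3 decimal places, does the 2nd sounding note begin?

1. 0.0ms @ 0 + 260.116ms (3/4)
2. 260.116ms @ 3/4 + 260.116ms (3/4)
3. 520.231ms @ 3/2 + 173.41ms (1/2)
4. 693.642ms @ 2 + 173.41ms (1/2)
5. 867.052ms @ 5/2 + 173.41ms (1/2)

note 2 onset = 3/4b = 260.116ms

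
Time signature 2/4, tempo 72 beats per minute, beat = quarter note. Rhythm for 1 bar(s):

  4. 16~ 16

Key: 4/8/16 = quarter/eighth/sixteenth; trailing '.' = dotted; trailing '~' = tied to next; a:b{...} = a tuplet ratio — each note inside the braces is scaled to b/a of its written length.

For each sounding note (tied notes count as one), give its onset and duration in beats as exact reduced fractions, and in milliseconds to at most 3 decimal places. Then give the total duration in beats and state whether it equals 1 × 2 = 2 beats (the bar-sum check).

1) 0.0ms=0b +1250.0ms=3/2b
2) 1250.0ms=3/2b +416.667ms=1/2b
Σ=2b of 2 (72bpm 2/4) — PASS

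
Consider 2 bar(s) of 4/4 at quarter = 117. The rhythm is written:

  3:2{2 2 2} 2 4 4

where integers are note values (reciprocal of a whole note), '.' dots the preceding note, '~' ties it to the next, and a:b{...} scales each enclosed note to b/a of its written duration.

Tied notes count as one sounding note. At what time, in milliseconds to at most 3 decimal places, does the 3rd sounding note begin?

note 3 onset = 8/3b = 1367.521ms

1. 0.0ms @ 0 + 683.761ms (4/3)
2. 683.761ms @ 4/3 + 683.761ms (4/3)
3. 1367.521ms @ 8/3 + 683.761ms (4/3)
4. 2051.282ms @ 4 + 1025.641ms (2)
5. 3076.923ms @ 6 + 512.821ms (1)
6. 3589.744ms @ 7 + 512.821ms (1)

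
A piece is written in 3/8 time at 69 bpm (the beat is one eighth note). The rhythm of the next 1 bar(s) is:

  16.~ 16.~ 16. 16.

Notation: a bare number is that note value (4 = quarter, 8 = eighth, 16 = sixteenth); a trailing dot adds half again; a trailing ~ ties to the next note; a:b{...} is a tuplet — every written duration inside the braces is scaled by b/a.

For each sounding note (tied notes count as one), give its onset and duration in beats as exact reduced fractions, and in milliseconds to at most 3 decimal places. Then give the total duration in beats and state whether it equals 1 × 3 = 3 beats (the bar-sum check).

1) 0.0ms=0b +1956.522ms=9/4b
2) 1956.522ms=9/4b +652.174ms=3/4b
Σ=3b of 3 (69bpm 3/8) — PASS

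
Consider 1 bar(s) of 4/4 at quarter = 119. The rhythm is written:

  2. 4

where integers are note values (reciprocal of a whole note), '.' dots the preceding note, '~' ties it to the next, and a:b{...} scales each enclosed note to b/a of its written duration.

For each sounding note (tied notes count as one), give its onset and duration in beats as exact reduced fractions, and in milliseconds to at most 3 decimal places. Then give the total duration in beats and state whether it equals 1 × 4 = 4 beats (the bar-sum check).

1) 0.0ms=0b +1512.605ms=3b
2) 1512.605ms=3b +504.202ms=1b
Σ=4b of 4 (119bpm 4/4) — PASS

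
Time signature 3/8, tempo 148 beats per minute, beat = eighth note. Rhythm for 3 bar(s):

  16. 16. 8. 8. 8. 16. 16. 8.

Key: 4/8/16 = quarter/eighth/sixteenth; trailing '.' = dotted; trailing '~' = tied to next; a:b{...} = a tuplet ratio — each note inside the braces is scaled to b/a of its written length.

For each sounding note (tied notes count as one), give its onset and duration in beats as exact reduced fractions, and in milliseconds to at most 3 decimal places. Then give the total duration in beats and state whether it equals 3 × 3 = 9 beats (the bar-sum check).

1) 0.0ms=0b +304.054ms=3/4b
2) 304.054ms=3/4b +304.054ms=3/4b
3) 608.108ms=3/2b +608.108ms=3/2b
4) 1216.216ms=3b +608.108ms=3/2b
5) 1824.324ms=9/2b +608.108ms=3/2b
6) 2432.432ms=6b +304.054ms=3/4b
7) 2736.486ms=27/4b +304.054ms=3/4b
8) 3040.541ms=15/2b +608.108ms=3/2b
Σ=9b of 9 (148bpm 3/8) — PASS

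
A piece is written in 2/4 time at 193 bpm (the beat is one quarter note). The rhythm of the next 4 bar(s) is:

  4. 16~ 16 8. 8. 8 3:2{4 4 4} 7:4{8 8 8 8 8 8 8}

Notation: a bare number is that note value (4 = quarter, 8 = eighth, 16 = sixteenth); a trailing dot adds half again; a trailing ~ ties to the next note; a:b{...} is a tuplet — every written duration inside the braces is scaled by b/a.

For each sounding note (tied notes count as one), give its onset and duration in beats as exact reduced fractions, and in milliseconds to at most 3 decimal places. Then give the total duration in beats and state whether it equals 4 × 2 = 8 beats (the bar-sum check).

1) 0.0ms=0b +466.321ms=3/2b
2) 466.321ms=3/2b +155.44ms=1/2b
3) 621.762ms=2b +233.161ms=3/4b
4) 854.922ms=11/4b +233.161ms=3/4b
5) 1088.083ms=7/2b +155.44ms=1/2b
6) 1243.523ms=4b +207.254ms=2/3b
7) 1450.777ms=14/3b +207.254ms=2/3b
8) 1658.031ms=16/3b +207.254ms=2/3b
9) 1865.285ms=6b +88.823ms=2/7b
10) 1954.108ms=44/7b +88.823ms=2/7b
11) 2042.931ms=46/7b +88.823ms=2/7b
12) 2131.754ms=48/7b +88.823ms=2/7b
13) 2220.577ms=50/7b +88.823ms=2/7b
14) 2309.4ms=52/7b +88.823ms=2/7b
15) 2398.224ms=54/7b +88.823ms=2/7b
Σ=8b of 8 (193bpm 2/4) — PASS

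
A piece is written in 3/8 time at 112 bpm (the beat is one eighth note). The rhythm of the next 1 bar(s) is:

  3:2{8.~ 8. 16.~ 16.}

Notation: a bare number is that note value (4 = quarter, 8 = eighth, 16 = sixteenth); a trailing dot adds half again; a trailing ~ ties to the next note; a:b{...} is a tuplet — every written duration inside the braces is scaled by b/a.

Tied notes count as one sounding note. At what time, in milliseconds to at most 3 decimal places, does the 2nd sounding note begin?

1. 0.0ms @ 0 + 1071.429ms (2)
2. 1071.429ms @ 2 + 535.714ms (1)

note 2 onset = 2b = 1071.429ms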